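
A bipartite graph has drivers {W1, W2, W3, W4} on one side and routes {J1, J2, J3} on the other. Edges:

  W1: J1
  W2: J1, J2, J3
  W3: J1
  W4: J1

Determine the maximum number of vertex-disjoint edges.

2

Unit-capacity flow: source→left, listed edges, right→sink; max matching = max flow.
Augmenting path W1→J1 (+1); matched 1.
Augmenting path W2→J2 (+1); matched 2.
No augmenting path remains; maximum matching = 2.
König certificate: {W2, J1} is a vertex cover of size 2 (every listed pair touches it), so no matching can be larger.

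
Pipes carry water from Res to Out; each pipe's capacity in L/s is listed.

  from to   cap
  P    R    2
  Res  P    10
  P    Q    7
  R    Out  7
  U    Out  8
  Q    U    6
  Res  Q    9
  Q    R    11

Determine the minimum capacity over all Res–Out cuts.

Augment Res→P→R→Out: bottleneck 2, flow now 2.
Augment Res→Q→R→Out: bottleneck 5, flow now 7.
Augment Res→Q→U→Out: bottleneck 4, flow now 11.
Augment Res→P→Q→U→Out: bottleneck 2, flow now 13.
No augmenting path remains; maximum flow = 13.
By max-flow min-cut, the minimum cut capacity equals the max flow.
In the residual graph, reachable from Res: {Res, P, Q, R}.
Min-cut edges: Q→U (6), R→Out (7); capacity 6 + 7 = 13.

13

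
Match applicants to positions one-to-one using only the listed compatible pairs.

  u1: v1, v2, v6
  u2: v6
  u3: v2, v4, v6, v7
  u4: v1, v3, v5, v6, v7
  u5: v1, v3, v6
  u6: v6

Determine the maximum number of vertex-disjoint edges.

Unit-capacity flow: source→left, listed edges, right→sink; max matching = max flow.
Augmenting path u1→v1 (+1); matched 1.
Augmenting path u2→v6 (+1); matched 2.
Augmenting path u3→v2 (+1); matched 3.
Augmenting path u4→v3 (+1); matched 4.
Augmenting path u5→v3→u4→v5 (+1); matched 5.
No augmenting path remains; maximum matching = 5.
König certificate: {u1, u3, u4, u5, v6} is a vertex cover of size 5 (every listed pair touches it), so no matching can be larger.

5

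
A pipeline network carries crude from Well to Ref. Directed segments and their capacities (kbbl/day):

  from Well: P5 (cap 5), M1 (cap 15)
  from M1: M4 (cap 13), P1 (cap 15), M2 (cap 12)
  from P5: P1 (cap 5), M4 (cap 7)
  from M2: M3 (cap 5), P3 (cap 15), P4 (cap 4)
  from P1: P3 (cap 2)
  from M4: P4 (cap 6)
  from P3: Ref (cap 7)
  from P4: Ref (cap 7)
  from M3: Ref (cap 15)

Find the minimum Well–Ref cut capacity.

Augment Well→M1→M2→P3→Ref: bottleneck 7, flow now 7.
Augment Well→M1→M2→P4→Ref: bottleneck 4, flow now 11.
Augment Well→M1→M2→M3→Ref: bottleneck 1, flow now 12.
Augment Well→M1→M4→P4→Ref: bottleneck 3, flow now 15.
Augment Well→P5→P1→P3→M2→M3→Ref: bottleneck 2, flow now 17. (uses reverse residual edge)
Augment Well→P5→M4→P4→M2→M3→Ref: bottleneck 2, flow now 19. (uses reverse residual edge)
No augmenting path remains; maximum flow = 19.
By max-flow min-cut, the minimum cut capacity equals the max flow.
In the residual graph, reachable from Well: {Well, M1, P5, M2, P1, M4, P3, P4}.
Min-cut edges: M2→M3 (5), P3→Ref (7), P4→Ref (7); capacity 5 + 7 + 7 = 19.

19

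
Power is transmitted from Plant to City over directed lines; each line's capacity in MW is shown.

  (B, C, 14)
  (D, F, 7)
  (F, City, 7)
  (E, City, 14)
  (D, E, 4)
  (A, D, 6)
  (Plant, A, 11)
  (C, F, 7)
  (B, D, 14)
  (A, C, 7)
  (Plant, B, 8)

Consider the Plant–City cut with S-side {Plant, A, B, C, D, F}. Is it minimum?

Yes — it is a minimum cut (capacity 11).

Given cut capacity: 4 + 7 = 11.
Augment Plant→A→C→F→City: bottleneck 7, flow now 7.
Augment Plant→A→D→E→City: bottleneck 4, flow now 11.
No augmenting path remains; maximum flow = 11.
Cut capacity 11 equals the max flow, so it is a minimum cut.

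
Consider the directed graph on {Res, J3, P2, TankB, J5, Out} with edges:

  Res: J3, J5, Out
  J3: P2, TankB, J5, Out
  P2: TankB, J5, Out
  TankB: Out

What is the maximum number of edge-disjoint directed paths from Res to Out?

Assign every edge capacity 1; by Menger, the answer equals the max flow.
Path Res→Out (+1); total 1.
Path Res→J3→Out (+1); total 2.
No residual Res→Out path; max flow = 2.
Certifying cut of size 2: {Res→J3, Res→Out}.

2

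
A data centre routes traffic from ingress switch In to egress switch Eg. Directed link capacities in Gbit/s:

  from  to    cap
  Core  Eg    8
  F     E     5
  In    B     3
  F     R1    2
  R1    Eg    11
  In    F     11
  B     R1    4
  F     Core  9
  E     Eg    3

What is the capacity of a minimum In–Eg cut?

14

Augment In→F→E→Eg: bottleneck 3, flow now 3.
Augment In→F→R1→Eg: bottleneck 2, flow now 5.
Augment In→F→Core→Eg: bottleneck 6, flow now 11.
Augment In→B→R1→Eg: bottleneck 3, flow now 14.
No augmenting path remains; maximum flow = 14.
By max-flow min-cut, the minimum cut capacity equals the max flow.
In the residual graph, reachable from In: {In}.
Min-cut edges: In→F (11), In→B (3); capacity 11 + 3 = 14.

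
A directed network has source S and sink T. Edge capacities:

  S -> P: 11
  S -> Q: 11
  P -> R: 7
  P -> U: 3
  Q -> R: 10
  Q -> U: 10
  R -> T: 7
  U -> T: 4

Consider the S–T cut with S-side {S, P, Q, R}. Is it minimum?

No — its capacity is 20, but the minimum cut has capacity 11.

Given cut capacity: 3 + 10 + 7 = 20.
Augment S→P→R→T: bottleneck 7, flow now 7.
Augment S→P→U→T: bottleneck 3, flow now 10.
Augment S→Q→U→T: bottleneck 1, flow now 11.
No augmenting path remains; maximum flow = 11.
In the residual graph, reachable from S: {S, P, Q, R, U}.
Min-cut edges: R→T (7), U→T (4); capacity 7 + 4 = 11.
Cut capacity 20 exceeds the max flow 11, so it is not minimum.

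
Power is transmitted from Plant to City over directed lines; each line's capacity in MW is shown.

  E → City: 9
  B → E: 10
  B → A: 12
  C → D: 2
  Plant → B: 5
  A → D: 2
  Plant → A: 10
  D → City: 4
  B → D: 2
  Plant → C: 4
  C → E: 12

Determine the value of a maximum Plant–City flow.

11

Augment Plant→A→D→City: bottleneck 2, flow now 2.
Augment Plant→B→D→City: bottleneck 2, flow now 4.
Augment Plant→B→E→City: bottleneck 3, flow now 7.
Augment Plant→C→E→City: bottleneck 4, flow now 11.
No augmenting path remains; maximum flow = 11.
In the residual graph, reachable from Plant: {Plant, A}.
Min-cut edges: Plant→B (5), Plant→C (4), A→D (2); capacity 5 + 4 + 2 = 11.
This cut is saturated, so no flow can exceed 11.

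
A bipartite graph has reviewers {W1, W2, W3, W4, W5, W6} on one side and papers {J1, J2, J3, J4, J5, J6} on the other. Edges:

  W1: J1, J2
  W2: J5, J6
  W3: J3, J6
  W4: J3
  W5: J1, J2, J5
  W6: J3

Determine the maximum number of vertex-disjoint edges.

5

Unit-capacity flow: source→left, listed edges, right→sink; max matching = max flow.
Augmenting path W1→J1 (+1); matched 1.
Augmenting path W2→J5 (+1); matched 2.
Augmenting path W3→J3 (+1); matched 3.
Augmenting path W5→J2 (+1); matched 4.
Augmenting path W4→J3→W3→J6 (+1); matched 5.
No augmenting path remains; maximum matching = 5.
König certificate: {W1, W2, W3, W5, J3} is a vertex cover of size 5 (every listed pair touches it), so no matching can be larger.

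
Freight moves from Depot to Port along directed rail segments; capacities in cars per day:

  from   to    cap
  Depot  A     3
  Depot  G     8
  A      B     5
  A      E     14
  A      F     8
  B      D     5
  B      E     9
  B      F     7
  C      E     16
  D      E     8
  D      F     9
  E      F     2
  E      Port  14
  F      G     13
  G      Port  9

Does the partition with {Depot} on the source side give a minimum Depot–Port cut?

Given cut capacity: 3 + 8 = 11.
Augment Depot→G→Port: bottleneck 8, flow now 8.
Augment Depot→A→E→Port: bottleneck 3, flow now 11.
No augmenting path remains; maximum flow = 11.
Cut capacity 11 equals the max flow, so it is a minimum cut.

Yes — it is a minimum cut (capacity 11).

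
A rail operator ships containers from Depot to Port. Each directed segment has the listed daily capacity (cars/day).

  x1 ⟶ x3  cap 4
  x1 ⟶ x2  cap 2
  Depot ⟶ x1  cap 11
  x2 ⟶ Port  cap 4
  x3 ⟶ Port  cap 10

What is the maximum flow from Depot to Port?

6

Augment Depot→x1→x2→Port: bottleneck 2, flow now 2.
Augment Depot→x1→x3→Port: bottleneck 4, flow now 6.
No augmenting path remains; maximum flow = 6.
In the residual graph, reachable from Depot: {Depot, x1}.
Min-cut edges: x1→x2 (2), x1→x3 (4); capacity 2 + 4 = 6.
This cut is saturated, so no flow can exceed 6.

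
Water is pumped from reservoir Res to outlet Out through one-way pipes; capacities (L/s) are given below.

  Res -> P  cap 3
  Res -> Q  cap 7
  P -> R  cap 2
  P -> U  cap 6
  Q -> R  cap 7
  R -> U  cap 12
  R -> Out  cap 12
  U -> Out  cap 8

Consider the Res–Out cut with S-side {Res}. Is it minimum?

Given cut capacity: 3 + 7 = 10.
Augment Res→P→R→Out: bottleneck 2, flow now 2.
Augment Res→P→U→Out: bottleneck 1, flow now 3.
Augment Res→Q→R→Out: bottleneck 7, flow now 10.
No augmenting path remains; maximum flow = 10.
Cut capacity 10 equals the max flow, so it is a minimum cut.

Yes — it is a minimum cut (capacity 10).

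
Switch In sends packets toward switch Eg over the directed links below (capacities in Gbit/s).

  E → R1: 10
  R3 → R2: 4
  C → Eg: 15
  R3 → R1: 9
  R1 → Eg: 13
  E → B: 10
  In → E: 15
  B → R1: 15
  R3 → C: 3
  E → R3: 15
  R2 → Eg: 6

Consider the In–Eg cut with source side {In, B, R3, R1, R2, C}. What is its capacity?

49

Edges leaving {In, B, R3, R1, R2, C}: In→E (15), R1→Eg (13), R2→Eg (6), C→Eg (15).
Cut capacity = 15 + 13 + 6 + 15 = 49.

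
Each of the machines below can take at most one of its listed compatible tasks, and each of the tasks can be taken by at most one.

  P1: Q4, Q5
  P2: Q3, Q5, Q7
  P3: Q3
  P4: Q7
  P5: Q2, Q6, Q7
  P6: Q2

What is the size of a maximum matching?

Unit-capacity flow: source→left, listed edges, right→sink; max matching = max flow.
Augmenting path P1→Q4 (+1); matched 1.
Augmenting path P2→Q3 (+1); matched 2.
Augmenting path P4→Q7 (+1); matched 3.
Augmenting path P5→Q2 (+1); matched 4.
Augmenting path P3→Q3→P2→Q5 (+1); matched 5.
Augmenting path P6→Q2→P5→Q6 (+1); matched 6.
No augmenting path remains; maximum matching = 6.
König certificate: {P1, P2, P3, P4, P5, P6} is a vertex cover of size 6 (every listed pair touches it), so no matching can be larger.

6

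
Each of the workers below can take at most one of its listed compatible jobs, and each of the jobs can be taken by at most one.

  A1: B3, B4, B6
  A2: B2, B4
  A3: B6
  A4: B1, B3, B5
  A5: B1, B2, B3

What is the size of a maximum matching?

5

Unit-capacity flow: source→left, listed edges, right→sink; max matching = max flow.
Augmenting path A1→B3 (+1); matched 1.
Augmenting path A2→B2 (+1); matched 2.
Augmenting path A3→B6 (+1); matched 3.
Augmenting path A4→B1 (+1); matched 4.
Augmenting path A5→B1→A4→B5 (+1); matched 5.
No augmenting path remains; maximum matching = 5.
König certificate: {A1, A2, A3, A4, A5} is a vertex cover of size 5 (every listed pair touches it), so no matching can be larger.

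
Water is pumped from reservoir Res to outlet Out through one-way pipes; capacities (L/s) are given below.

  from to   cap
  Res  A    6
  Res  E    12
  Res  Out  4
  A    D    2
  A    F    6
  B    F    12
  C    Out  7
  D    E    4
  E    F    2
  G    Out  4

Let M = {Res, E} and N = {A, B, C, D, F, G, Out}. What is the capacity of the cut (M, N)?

Edges leaving {Res, E}: Res→A (6), Res→Out (4), E→F (2).
Cut capacity = 6 + 4 + 2 = 12.

12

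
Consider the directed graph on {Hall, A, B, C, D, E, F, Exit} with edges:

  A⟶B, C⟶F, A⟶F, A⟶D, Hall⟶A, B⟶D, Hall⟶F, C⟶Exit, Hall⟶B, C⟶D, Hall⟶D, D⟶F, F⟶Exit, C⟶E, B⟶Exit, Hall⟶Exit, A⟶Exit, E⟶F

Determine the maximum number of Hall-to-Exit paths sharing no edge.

Assign every edge capacity 1; by Menger, the answer equals the max flow.
Path Hall→Exit (+1); total 1.
Path Hall→A→Exit (+1); total 2.
Path Hall→B→Exit (+1); total 3.
Path Hall→F→Exit (+1); total 4.
No residual Hall→Exit path; max flow = 4.
Certifying cut of size 4: {F→Exit, Hall→A, Hall→B, Hall→Exit}.

4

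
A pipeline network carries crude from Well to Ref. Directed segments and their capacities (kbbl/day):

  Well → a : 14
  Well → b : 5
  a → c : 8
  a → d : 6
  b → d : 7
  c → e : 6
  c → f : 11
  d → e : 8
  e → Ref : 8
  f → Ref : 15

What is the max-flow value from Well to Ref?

16

Augment Well→a→c→e→Ref: bottleneck 6, flow now 6.
Augment Well→a→c→f→Ref: bottleneck 2, flow now 8.
Augment Well→a→d→e→Ref: bottleneck 2, flow now 10.
Augment Well→a→d→e→c→f→Ref: bottleneck 4, flow now 14. (uses reverse residual edge)
Augment Well→b→d→e→c→f→Ref: bottleneck 2, flow now 16. (uses reverse residual edge)
No augmenting path remains; maximum flow = 16.
In the residual graph, reachable from Well: {Well, a, b, d}.
Min-cut edges: a→c (8), d→e (8); capacity 8 + 8 = 16.
This cut is saturated, so no flow can exceed 16.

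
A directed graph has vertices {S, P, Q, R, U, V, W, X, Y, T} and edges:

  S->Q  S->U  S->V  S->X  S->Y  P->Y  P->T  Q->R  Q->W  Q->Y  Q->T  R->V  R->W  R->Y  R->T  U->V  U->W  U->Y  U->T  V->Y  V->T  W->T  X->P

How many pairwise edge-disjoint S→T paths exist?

4

Assign every edge capacity 1; by Menger, the answer equals the max flow.
Path S→Q→T (+1); total 1.
Path S→U→T (+1); total 2.
Path S→V→T (+1); total 3.
Path S→X→P→T (+1); total 4.
No residual S→T path; max flow = 4.
Certifying cut of size 4: {S→Q, S→U, S→V, S→X}.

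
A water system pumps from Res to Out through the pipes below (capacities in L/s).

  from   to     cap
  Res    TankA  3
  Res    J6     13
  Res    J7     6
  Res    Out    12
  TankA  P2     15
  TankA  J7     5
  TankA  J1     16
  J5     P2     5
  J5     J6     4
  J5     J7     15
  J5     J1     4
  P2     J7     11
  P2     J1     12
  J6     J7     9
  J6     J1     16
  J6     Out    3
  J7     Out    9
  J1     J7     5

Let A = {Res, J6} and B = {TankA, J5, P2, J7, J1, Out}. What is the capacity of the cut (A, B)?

Edges leaving {Res, J6}: Res→TankA (3), Res→J7 (6), Res→Out (12), J6→J7 (9), J6→J1 (16), J6→Out (3).
Cut capacity = 3 + 6 + 12 + 9 + 16 + 3 = 49.

49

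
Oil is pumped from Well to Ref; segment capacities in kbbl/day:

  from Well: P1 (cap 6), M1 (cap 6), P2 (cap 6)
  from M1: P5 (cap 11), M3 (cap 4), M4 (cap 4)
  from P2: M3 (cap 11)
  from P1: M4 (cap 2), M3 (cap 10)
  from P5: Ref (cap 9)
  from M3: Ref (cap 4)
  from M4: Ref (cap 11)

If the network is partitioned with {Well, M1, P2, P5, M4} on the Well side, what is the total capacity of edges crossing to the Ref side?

Edges leaving {Well, M1, P2, P5, M4}: Well→P1 (6), M1→M3 (4), P2→M3 (11), P5→Ref (9), M4→Ref (11).
Cut capacity = 6 + 4 + 11 + 9 + 11 = 41.

41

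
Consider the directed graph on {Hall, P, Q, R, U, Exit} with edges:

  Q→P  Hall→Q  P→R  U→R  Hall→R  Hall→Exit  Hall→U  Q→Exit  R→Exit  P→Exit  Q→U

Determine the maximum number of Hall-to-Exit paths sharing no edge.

3

Assign every edge capacity 1; by Menger, the answer equals the max flow.
Path Hall→Exit (+1); total 1.
Path Hall→Q→Exit (+1); total 2.
Path Hall→R→Exit (+1); total 3.
No residual Hall→Exit path; max flow = 3.
Certifying cut of size 3: {Hall→Exit, Hall→Q, R→Exit}.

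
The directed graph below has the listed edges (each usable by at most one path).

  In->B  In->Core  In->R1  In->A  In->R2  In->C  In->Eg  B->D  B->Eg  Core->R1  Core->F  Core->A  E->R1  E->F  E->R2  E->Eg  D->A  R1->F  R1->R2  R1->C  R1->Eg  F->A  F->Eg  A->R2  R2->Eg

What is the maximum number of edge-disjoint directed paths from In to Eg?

Assign every edge capacity 1; by Menger, the answer equals the max flow.
Path In→Eg (+1); total 1.
Path In→B→Eg (+1); total 2.
Path In→R1→Eg (+1); total 3.
Path In→R2→Eg (+1); total 4.
Path In→Core→F→Eg (+1); total 5.
No residual In→Eg path; max flow = 5.
Certifying cut of size 5: {In→B, In→Core, In→Eg, In→R1, R2→Eg}.

5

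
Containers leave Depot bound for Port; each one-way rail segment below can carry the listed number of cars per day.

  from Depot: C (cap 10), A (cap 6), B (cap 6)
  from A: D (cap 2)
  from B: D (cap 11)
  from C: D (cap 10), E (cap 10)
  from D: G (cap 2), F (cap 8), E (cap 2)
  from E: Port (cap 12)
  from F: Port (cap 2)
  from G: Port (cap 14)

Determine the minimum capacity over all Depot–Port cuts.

16

Augment Depot→C→E→Port: bottleneck 10, flow now 10.
Augment Depot→A→D→E→Port: bottleneck 2, flow now 12.
Augment Depot→B→D→F→Port: bottleneck 2, flow now 14.
Augment Depot→B→D→G→Port: bottleneck 2, flow now 16.
No augmenting path remains; maximum flow = 16.
By max-flow min-cut, the minimum cut capacity equals the max flow.
In the residual graph, reachable from Depot: {Depot, A, B, D, F}.
Min-cut edges: Depot→C (10), D→E (2), D→G (2), F→Port (2); capacity 10 + 2 + 2 + 2 = 16.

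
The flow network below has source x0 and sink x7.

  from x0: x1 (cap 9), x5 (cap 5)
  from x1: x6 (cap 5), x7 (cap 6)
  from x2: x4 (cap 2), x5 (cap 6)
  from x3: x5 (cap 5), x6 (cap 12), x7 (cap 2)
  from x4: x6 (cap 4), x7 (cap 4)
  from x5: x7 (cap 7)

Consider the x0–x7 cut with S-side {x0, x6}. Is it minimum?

No — its capacity is 14, but the minimum cut has capacity 11.

Given cut capacity: 9 + 5 = 14.
Augment x0→x1→x7: bottleneck 6, flow now 6.
Augment x0→x5→x7: bottleneck 5, flow now 11.
No augmenting path remains; maximum flow = 11.
In the residual graph, reachable from x0: {x0, x1, x6}.
Min-cut edges: x0→x5 (5), x1→x7 (6); capacity 5 + 6 = 11.
Cut capacity 14 exceeds the max flow 11, so it is not minimum.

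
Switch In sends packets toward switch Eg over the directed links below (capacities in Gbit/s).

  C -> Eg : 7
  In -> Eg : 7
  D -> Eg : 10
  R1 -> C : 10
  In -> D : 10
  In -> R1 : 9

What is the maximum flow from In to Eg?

Augment In→Eg: bottleneck 7, flow now 7.
Augment In→D→Eg: bottleneck 10, flow now 17.
Augment In→R1→C→Eg: bottleneck 7, flow now 24.
No augmenting path remains; maximum flow = 24.
In the residual graph, reachable from In: {In, R1, C}.
Min-cut edges: In→D (10), In→Eg (7), C→Eg (7); capacity 10 + 7 + 7 = 24.
This cut is saturated, so no flow can exceed 24.

24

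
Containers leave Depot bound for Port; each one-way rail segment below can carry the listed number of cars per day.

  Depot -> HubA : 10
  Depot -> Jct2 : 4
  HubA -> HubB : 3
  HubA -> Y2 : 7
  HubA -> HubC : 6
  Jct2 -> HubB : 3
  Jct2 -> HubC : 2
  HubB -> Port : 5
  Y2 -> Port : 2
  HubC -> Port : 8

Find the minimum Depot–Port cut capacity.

Augment Depot→HubA→HubB→Port: bottleneck 3, flow now 3.
Augment Depot→HubA→Y2→Port: bottleneck 2, flow now 5.
Augment Depot→HubA→HubC→Port: bottleneck 5, flow now 10.
Augment Depot→Jct2→HubB→Port: bottleneck 2, flow now 12.
Augment Depot→Jct2→HubC→Port: bottleneck 2, flow now 14.
No augmenting path remains; maximum flow = 14.
By max-flow min-cut, the minimum cut capacity equals the max flow.
In the residual graph, reachable from Depot: {Depot}.
Min-cut edges: Depot→HubA (10), Depot→Jct2 (4); capacity 10 + 4 = 14.

14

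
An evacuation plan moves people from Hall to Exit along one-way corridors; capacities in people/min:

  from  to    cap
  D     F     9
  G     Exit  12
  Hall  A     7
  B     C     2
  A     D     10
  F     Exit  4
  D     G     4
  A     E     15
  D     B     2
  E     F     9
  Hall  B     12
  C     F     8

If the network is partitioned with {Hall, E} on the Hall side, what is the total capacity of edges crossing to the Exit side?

28

Edges leaving {Hall, E}: Hall→A (7), Hall→B (12), E→F (9).
Cut capacity = 7 + 12 + 9 = 28.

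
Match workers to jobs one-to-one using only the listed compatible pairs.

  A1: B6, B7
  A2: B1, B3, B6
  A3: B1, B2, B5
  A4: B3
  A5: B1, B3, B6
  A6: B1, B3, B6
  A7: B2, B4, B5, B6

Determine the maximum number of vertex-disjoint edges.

Unit-capacity flow: source→left, listed edges, right→sink; max matching = max flow.
Augmenting path A1→B6 (+1); matched 1.
Augmenting path A2→B1 (+1); matched 2.
Augmenting path A3→B2 (+1); matched 3.
Augmenting path A4→B3 (+1); matched 4.
Augmenting path A7→B4 (+1); matched 5.
Augmenting path A5→B6→A1→B7 (+1); matched 6.
No augmenting path remains; maximum matching = 6.
König certificate: {A1, A3, A7, B1, B3, B6} is a vertex cover of size 6 (every listed pair touches it), so no matching can be larger.

6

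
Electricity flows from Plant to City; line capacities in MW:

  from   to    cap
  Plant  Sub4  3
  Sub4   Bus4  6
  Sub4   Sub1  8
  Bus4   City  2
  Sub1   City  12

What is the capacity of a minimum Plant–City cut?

3

Augment Plant→Sub4→Bus4→City: bottleneck 2, flow now 2.
Augment Plant→Sub4→Sub1→City: bottleneck 1, flow now 3.
No augmenting path remains; maximum flow = 3.
By max-flow min-cut, the minimum cut capacity equals the max flow.
In the residual graph, reachable from Plant: {Plant}.
Min-cut edges: Plant→Sub4 (3); capacity 3 = 3.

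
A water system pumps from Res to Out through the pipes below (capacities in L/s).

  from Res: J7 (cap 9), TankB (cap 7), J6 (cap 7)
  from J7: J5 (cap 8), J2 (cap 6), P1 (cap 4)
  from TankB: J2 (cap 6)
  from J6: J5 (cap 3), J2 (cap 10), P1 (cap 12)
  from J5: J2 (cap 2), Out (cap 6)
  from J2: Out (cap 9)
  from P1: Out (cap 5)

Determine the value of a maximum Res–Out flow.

20

Augment Res→J7→J5→Out: bottleneck 6, flow now 6.
Augment Res→J7→J2→Out: bottleneck 3, flow now 9.
Augment Res→TankB→J2→Out: bottleneck 6, flow now 15.
Augment Res→J6→P1→Out: bottleneck 5, flow now 20.
No augmenting path remains; maximum flow = 20.
In the residual graph, reachable from Res: {Res, J7, TankB, J6, J5, J2, P1}.
Min-cut edges: J5→Out (6), J2→Out (9), P1→Out (5); capacity 6 + 9 + 5 = 20.
This cut is saturated, so no flow can exceed 20.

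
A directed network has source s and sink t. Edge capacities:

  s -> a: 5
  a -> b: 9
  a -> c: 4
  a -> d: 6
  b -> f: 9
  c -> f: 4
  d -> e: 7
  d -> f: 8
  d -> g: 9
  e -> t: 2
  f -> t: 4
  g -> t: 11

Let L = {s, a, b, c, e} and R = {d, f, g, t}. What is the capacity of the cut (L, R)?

Edges leaving {s, a, b, c, e}: a→d (6), b→f (9), c→f (4), e→t (2).
Cut capacity = 6 + 9 + 4 + 2 = 21.

21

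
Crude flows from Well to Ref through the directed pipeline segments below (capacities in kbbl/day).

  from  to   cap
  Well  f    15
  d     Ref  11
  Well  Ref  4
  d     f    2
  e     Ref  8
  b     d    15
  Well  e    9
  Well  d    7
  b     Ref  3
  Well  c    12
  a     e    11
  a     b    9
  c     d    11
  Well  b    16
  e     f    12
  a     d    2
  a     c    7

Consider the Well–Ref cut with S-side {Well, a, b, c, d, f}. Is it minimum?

Given cut capacity: 9 + 4 + 11 + 3 + 11 = 38.
Augment Well→Ref: bottleneck 4, flow now 4.
Augment Well→b→Ref: bottleneck 3, flow now 7.
Augment Well→d→Ref: bottleneck 7, flow now 14.
Augment Well→e→Ref: bottleneck 8, flow now 22.
Augment Well→b→d→Ref: bottleneck 4, flow now 26.
No augmenting path remains; maximum flow = 26.
In the residual graph, reachable from Well: {Well, b, c, d, e, f}.
Min-cut edges: Well→Ref (4), b→Ref (3), d→Ref (11), e→Ref (8); capacity 4 + 3 + 11 + 8 = 26.
Cut capacity 38 exceeds the max flow 26, so it is not minimum.

No — its capacity is 38, but the minimum cut has capacity 26.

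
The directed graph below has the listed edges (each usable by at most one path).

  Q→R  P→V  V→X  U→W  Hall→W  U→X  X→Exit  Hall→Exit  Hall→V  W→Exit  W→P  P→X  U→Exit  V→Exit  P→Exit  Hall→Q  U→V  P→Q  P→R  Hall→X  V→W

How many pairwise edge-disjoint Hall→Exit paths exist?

4

Assign every edge capacity 1; by Menger, the answer equals the max flow.
Path Hall→Exit (+1); total 1.
Path Hall→V→Exit (+1); total 2.
Path Hall→W→Exit (+1); total 3.
Path Hall→X→Exit (+1); total 4.
No residual Hall→Exit path; max flow = 4.
Certifying cut of size 4: {Hall→Exit, Hall→V, Hall→W, Hall→X}.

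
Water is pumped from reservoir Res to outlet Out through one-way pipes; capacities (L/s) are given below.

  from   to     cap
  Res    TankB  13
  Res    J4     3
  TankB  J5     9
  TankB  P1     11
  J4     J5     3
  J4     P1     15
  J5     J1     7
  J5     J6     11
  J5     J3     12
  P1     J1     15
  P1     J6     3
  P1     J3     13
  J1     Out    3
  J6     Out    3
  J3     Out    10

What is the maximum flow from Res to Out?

Augment Res→TankB→J5→J1→Out: bottleneck 3, flow now 3.
Augment Res→TankB→J5→J6→Out: bottleneck 3, flow now 6.
Augment Res→TankB→J5→J3→Out: bottleneck 3, flow now 9.
Augment Res→TankB→P1→J3→Out: bottleneck 4, flow now 13.
Augment Res→J4→J5→J3→Out: bottleneck 3, flow now 16.
No augmenting path remains; maximum flow = 16.
In the residual graph, reachable from Res: {Res}.
Min-cut edges: Res→TankB (13), Res→J4 (3); capacity 13 + 3 = 16.
This cut is saturated, so no flow can exceed 16.

16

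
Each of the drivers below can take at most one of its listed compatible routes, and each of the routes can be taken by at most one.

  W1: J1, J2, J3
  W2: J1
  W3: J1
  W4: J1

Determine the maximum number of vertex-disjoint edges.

2

Unit-capacity flow: source→left, listed edges, right→sink; max matching = max flow.
Augmenting path W1→J1 (+1); matched 1.
Augmenting path W2→J1→W1→J2 (+1); matched 2.
No augmenting path remains; maximum matching = 2.
König certificate: {W1, J1} is a vertex cover of size 2 (every listed pair touches it), so no matching can be larger.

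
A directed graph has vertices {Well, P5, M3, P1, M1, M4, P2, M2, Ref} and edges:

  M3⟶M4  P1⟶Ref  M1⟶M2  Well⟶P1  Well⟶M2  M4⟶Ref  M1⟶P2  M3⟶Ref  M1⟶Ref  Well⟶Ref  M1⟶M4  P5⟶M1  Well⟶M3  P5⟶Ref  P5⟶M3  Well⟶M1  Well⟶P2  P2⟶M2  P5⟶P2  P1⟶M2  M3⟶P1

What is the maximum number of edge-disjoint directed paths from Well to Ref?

Assign every edge capacity 1; by Menger, the answer equals the max flow.
Path Well→Ref (+1); total 1.
Path Well→M3→Ref (+1); total 2.
Path Well→P1→Ref (+1); total 3.
Path Well→M1→Ref (+1); total 4.
No residual Well→Ref path; max flow = 4.
Certifying cut of size 4: {Well→M1, Well→M3, Well→P1, Well→Ref}.

4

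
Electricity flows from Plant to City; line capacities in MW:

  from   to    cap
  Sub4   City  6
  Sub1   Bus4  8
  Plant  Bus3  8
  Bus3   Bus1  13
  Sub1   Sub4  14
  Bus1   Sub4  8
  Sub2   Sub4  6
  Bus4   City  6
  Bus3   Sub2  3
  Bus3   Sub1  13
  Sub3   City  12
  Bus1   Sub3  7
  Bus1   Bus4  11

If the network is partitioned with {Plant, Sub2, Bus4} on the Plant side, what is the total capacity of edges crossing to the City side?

Edges leaving {Plant, Sub2, Bus4}: Plant→Bus3 (8), Sub2→Sub4 (6), Bus4→City (6).
Cut capacity = 8 + 6 + 6 = 20.

20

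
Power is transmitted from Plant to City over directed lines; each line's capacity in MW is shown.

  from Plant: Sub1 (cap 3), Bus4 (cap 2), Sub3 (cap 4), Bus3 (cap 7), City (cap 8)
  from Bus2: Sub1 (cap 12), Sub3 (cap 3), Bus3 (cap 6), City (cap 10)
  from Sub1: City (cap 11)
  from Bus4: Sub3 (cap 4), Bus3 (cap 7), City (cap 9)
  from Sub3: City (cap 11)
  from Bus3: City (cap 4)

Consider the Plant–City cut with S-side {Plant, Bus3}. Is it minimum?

Yes — it is a minimum cut (capacity 21).

Given cut capacity: 3 + 2 + 4 + 8 + 4 = 21.
Augment Plant→City: bottleneck 8, flow now 8.
Augment Plant→Sub1→City: bottleneck 3, flow now 11.
Augment Plant→Bus4→City: bottleneck 2, flow now 13.
Augment Plant→Sub3→City: bottleneck 4, flow now 17.
Augment Plant→Bus3→City: bottleneck 4, flow now 21.
No augmenting path remains; maximum flow = 21.
Cut capacity 21 equals the max flow, so it is a minimum cut.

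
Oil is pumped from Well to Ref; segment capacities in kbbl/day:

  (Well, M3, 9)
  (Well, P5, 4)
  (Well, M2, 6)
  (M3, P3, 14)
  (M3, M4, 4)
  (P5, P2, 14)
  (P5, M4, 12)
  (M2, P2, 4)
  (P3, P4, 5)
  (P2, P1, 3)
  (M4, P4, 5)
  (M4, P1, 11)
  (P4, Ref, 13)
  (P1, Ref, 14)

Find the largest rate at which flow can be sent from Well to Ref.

Augment Well→M3→P3→P4→Ref: bottleneck 5, flow now 5.
Augment Well→M3→M4→P4→Ref: bottleneck 4, flow now 9.
Augment Well→P5→P2→P1→Ref: bottleneck 3, flow now 12.
Augment Well→P5→M4→P4→Ref: bottleneck 1, flow now 13.
Augment Well→M2→P2→P5→M4→P1→Ref: bottleneck 3, flow now 16. (uses reverse residual edge)
No augmenting path remains; maximum flow = 16.
In the residual graph, reachable from Well: {Well, M2, P2}.
Min-cut edges: Well→M3 (9), Well→P5 (4), P2→P1 (3); capacity 9 + 4 + 3 = 16.
This cut is saturated, so no flow can exceed 16.

16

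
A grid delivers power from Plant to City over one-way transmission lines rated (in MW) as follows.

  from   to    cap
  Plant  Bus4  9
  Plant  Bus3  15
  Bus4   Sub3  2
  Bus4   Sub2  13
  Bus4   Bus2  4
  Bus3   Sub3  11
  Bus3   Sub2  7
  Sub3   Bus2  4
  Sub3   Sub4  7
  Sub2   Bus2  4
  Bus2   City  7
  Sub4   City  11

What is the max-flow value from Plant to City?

14

Augment Plant→Bus4→Bus2→City: bottleneck 4, flow now 4.
Augment Plant→Bus4→Sub3→Bus2→City: bottleneck 2, flow now 6.
Augment Plant→Bus4→Sub2→Bus2→City: bottleneck 1, flow now 7.
Augment Plant→Bus3→Sub3→Sub4→City: bottleneck 7, flow now 14.
No augmenting path remains; maximum flow = 14.
In the residual graph, reachable from Plant: {Plant, Bus4, Bus3, Sub3, Sub2, Bus2}.
Min-cut edges: Sub3→Sub4 (7), Bus2→City (7); capacity 7 + 7 = 14.
This cut is saturated, so no flow can exceed 14.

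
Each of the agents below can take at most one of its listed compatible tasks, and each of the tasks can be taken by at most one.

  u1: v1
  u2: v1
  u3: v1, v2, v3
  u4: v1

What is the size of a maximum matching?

2

Unit-capacity flow: source→left, listed edges, right→sink; max matching = max flow.
Augmenting path u1→v1 (+1); matched 1.
Augmenting path u3→v2 (+1); matched 2.
No augmenting path remains; maximum matching = 2.
König certificate: {u3, v1} is a vertex cover of size 2 (every listed pair touches it), so no matching can be larger.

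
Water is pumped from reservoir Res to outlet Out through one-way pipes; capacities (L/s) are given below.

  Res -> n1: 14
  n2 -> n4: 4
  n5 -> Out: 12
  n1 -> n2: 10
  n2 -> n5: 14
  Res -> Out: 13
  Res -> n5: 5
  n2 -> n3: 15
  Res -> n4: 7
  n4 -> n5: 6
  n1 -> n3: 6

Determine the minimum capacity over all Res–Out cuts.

25

Augment Res→Out: bottleneck 13, flow now 13.
Augment Res→n5→Out: bottleneck 5, flow now 18.
Augment Res→n4→n5→Out: bottleneck 6, flow now 24.
Augment Res→n1→n2→n5→Out: bottleneck 1, flow now 25.
No augmenting path remains; maximum flow = 25.
By max-flow min-cut, the minimum cut capacity equals the max flow.
In the residual graph, reachable from Res: {Res, n1, n2, n3, n4, n5}.
Min-cut edges: Res→Out (13), n5→Out (12); capacity 13 + 12 = 25.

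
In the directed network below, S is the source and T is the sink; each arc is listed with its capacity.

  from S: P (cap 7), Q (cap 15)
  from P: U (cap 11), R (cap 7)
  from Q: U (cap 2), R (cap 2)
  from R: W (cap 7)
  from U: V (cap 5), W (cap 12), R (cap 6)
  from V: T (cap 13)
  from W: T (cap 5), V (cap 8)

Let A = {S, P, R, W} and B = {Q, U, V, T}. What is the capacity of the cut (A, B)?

39

Edges leaving {S, P, R, W}: S→Q (15), P→U (11), W→V (8), W→T (5).
Cut capacity = 15 + 11 + 8 + 5 = 39.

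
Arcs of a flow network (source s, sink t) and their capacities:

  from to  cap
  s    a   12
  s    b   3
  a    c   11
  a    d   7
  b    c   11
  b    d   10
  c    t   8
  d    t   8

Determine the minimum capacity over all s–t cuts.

15

Augment s→a→c→t: bottleneck 8, flow now 8.
Augment s→a→d→t: bottleneck 4, flow now 12.
Augment s→b→d→t: bottleneck 3, flow now 15.
No augmenting path remains; maximum flow = 15.
By max-flow min-cut, the minimum cut capacity equals the max flow.
In the residual graph, reachable from s: {s}.
Min-cut edges: s→a (12), s→b (3); capacity 12 + 3 = 15.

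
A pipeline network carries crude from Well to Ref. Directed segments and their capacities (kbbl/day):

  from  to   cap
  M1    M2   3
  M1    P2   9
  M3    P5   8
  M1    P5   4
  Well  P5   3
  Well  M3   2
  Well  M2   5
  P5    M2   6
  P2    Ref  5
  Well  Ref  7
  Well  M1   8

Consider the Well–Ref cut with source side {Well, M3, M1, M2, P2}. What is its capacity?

Edges leaving {Well, M3, M1, M2, P2}: Well→P5 (3), Well→Ref (7), M3→P5 (8), M1→P5 (4), P2→Ref (5).
Cut capacity = 3 + 7 + 8 + 4 + 5 = 27.

27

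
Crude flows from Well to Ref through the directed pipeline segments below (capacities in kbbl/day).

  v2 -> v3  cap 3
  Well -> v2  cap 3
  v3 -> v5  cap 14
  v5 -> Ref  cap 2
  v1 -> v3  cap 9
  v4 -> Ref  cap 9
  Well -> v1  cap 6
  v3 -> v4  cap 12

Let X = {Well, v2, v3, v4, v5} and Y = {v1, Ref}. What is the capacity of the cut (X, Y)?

17

Edges leaving {Well, v2, v3, v4, v5}: Well→v1 (6), v4→Ref (9), v5→Ref (2).
Cut capacity = 6 + 9 + 2 = 17.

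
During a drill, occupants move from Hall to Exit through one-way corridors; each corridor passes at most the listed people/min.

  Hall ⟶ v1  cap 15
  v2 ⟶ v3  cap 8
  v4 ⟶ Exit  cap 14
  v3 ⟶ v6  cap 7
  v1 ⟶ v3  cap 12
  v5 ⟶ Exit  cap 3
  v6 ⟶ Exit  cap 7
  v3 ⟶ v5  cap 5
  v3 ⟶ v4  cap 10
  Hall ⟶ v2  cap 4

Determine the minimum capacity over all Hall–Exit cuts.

Augment Hall→v1→v3→v4→Exit: bottleneck 10, flow now 10.
Augment Hall→v1→v3→v5→Exit: bottleneck 2, flow now 12.
Augment Hall→v2→v3→v5→Exit: bottleneck 1, flow now 13.
Augment Hall→v2→v3→v6→Exit: bottleneck 3, flow now 16.
No augmenting path remains; maximum flow = 16.
By max-flow min-cut, the minimum cut capacity equals the max flow.
In the residual graph, reachable from Hall: {Hall, v1}.
Min-cut edges: Hall→v2 (4), v1→v3 (12); capacity 4 + 12 = 16.

16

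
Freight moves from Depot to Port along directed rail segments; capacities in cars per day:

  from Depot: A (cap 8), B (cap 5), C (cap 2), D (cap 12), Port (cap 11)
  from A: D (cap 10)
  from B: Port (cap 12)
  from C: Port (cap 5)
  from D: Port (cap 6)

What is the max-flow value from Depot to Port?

24

Augment Depot→Port: bottleneck 11, flow now 11.
Augment Depot→B→Port: bottleneck 5, flow now 16.
Augment Depot→C→Port: bottleneck 2, flow now 18.
Augment Depot→D→Port: bottleneck 6, flow now 24.
No augmenting path remains; maximum flow = 24.
In the residual graph, reachable from Depot: {Depot, A, D}.
Min-cut edges: Depot→B (5), Depot→C (2), Depot→Port (11), D→Port (6); capacity 5 + 2 + 11 + 6 = 24.
This cut is saturated, so no flow can exceed 24.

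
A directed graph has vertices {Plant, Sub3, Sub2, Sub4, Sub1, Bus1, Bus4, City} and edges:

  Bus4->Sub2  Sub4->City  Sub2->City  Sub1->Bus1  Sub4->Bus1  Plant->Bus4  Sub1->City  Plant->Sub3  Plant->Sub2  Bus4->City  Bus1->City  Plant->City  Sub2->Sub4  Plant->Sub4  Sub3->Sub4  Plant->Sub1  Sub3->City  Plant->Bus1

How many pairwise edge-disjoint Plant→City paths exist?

Assign every edge capacity 1; by Menger, the answer equals the max flow.
Path Plant→City (+1); total 1.
Path Plant→Sub3→City (+1); total 2.
Path Plant→Sub2→City (+1); total 3.
Path Plant→Sub4→City (+1); total 4.
Path Plant→Sub1→City (+1); total 5.
Path Plant→Bus1→City (+1); total 6.
Path Plant→Bus4→City (+1); total 7.
No residual Plant→City path; max flow = 7.
Certifying cut of size 7: {Plant→Bus1, Plant→Bus4, Plant→City, Plant→Sub1, Plant→Sub2, Plant→Sub3, Plant→Sub4}.

7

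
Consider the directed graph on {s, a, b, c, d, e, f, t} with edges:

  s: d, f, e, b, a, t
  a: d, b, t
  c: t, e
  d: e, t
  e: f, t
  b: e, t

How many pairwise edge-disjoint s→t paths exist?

5

Assign every edge capacity 1; by Menger, the answer equals the max flow.
Path s→t (+1); total 1.
Path s→a→t (+1); total 2.
Path s→b→t (+1); total 3.
Path s→d→t (+1); total 4.
Path s→e→t (+1); total 5.
No residual s→t path; max flow = 5.
Certifying cut of size 5: {s→a, s→b, s→d, s→e, s→t}.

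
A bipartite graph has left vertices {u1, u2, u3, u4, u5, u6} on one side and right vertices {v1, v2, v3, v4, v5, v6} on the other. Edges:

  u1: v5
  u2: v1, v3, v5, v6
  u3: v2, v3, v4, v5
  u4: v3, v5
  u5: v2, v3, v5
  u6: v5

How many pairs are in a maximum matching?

5

Unit-capacity flow: source→left, listed edges, right→sink; max matching = max flow.
Augmenting path u1→v5 (+1); matched 1.
Augmenting path u2→v1 (+1); matched 2.
Augmenting path u3→v2 (+1); matched 3.
Augmenting path u4→v3 (+1); matched 4.
Augmenting path u5→v2→u3→v4 (+1); matched 5.
No augmenting path remains; maximum matching = 5.
König certificate: {u2, u3, u4, u5, v5} is a vertex cover of size 5 (every listed pair touches it), so no matching can be larger.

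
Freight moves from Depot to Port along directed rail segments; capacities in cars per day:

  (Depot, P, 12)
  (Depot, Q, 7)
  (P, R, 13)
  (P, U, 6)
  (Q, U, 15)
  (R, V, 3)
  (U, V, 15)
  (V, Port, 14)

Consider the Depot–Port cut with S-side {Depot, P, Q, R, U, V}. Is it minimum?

Given cut capacity: 14 = 14.
Augment Depot→P→R→V→Port: bottleneck 3, flow now 3.
Augment Depot→P→U→V→Port: bottleneck 6, flow now 9.
Augment Depot→Q→U→V→Port: bottleneck 5, flow now 14.
No augmenting path remains; maximum flow = 14.
Cut capacity 14 equals the max flow, so it is a minimum cut.

Yes — it is a minimum cut (capacity 14).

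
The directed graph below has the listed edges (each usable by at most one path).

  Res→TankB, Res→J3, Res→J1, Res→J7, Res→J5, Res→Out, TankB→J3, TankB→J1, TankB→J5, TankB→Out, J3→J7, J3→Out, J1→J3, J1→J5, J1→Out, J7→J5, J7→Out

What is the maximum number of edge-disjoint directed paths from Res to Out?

Assign every edge capacity 1; by Menger, the answer equals the max flow.
Path Res→Out (+1); total 1.
Path Res→TankB→Out (+1); total 2.
Path Res→J3→Out (+1); total 3.
Path Res→J1→Out (+1); total 4.
Path Res→J7→Out (+1); total 5.
No residual Res→Out path; max flow = 5.
Certifying cut of size 5: {Res→J1, Res→J3, Res→J7, Res→Out, Res→TankB}.

5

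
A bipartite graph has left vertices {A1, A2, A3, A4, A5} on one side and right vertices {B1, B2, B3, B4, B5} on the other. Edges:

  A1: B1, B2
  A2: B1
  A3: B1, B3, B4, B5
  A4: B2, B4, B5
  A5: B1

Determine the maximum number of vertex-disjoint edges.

Unit-capacity flow: source→left, listed edges, right→sink; max matching = max flow.
Augmenting path A1→B1 (+1); matched 1.
Augmenting path A3→B3 (+1); matched 2.
Augmenting path A4→B2 (+1); matched 3.
Augmenting path A2→B1→A1→B2→A4→B4 (+1); matched 4.
No augmenting path remains; maximum matching = 4.
König certificate: {A1, A3, A4, B1} is a vertex cover of size 4 (every listed pair touches it), so no matching can be larger.

4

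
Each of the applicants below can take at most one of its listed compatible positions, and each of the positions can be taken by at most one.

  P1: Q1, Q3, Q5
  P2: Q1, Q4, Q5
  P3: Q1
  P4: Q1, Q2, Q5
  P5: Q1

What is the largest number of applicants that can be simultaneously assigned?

Unit-capacity flow: source→left, listed edges, right→sink; max matching = max flow.
Augmenting path P1→Q1 (+1); matched 1.
Augmenting path P2→Q4 (+1); matched 2.
Augmenting path P4→Q2 (+1); matched 3.
Augmenting path P3→Q1→P1→Q3 (+1); matched 4.
No augmenting path remains; maximum matching = 4.
König certificate: {P1, P2, P4, Q1} is a vertex cover of size 4 (every listed pair touches it), so no matching can be larger.

4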